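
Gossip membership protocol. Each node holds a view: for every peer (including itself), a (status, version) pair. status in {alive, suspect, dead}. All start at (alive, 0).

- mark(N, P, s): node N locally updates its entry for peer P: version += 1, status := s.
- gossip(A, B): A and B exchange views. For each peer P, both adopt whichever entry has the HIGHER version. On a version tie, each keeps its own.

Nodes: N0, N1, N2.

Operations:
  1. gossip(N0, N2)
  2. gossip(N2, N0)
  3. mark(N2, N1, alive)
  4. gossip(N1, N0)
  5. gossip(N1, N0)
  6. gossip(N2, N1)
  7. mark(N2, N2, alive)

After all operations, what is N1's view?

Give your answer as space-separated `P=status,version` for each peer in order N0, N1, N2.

Op 1: gossip N0<->N2 -> N0.N0=(alive,v0) N0.N1=(alive,v0) N0.N2=(alive,v0) | N2.N0=(alive,v0) N2.N1=(alive,v0) N2.N2=(alive,v0)
Op 2: gossip N2<->N0 -> N2.N0=(alive,v0) N2.N1=(alive,v0) N2.N2=(alive,v0) | N0.N0=(alive,v0) N0.N1=(alive,v0) N0.N2=(alive,v0)
Op 3: N2 marks N1=alive -> (alive,v1)
Op 4: gossip N1<->N0 -> N1.N0=(alive,v0) N1.N1=(alive,v0) N1.N2=(alive,v0) | N0.N0=(alive,v0) N0.N1=(alive,v0) N0.N2=(alive,v0)
Op 5: gossip N1<->N0 -> N1.N0=(alive,v0) N1.N1=(alive,v0) N1.N2=(alive,v0) | N0.N0=(alive,v0) N0.N1=(alive,v0) N0.N2=(alive,v0)
Op 6: gossip N2<->N1 -> N2.N0=(alive,v0) N2.N1=(alive,v1) N2.N2=(alive,v0) | N1.N0=(alive,v0) N1.N1=(alive,v1) N1.N2=(alive,v0)
Op 7: N2 marks N2=alive -> (alive,v1)

Answer: N0=alive,0 N1=alive,1 N2=alive,0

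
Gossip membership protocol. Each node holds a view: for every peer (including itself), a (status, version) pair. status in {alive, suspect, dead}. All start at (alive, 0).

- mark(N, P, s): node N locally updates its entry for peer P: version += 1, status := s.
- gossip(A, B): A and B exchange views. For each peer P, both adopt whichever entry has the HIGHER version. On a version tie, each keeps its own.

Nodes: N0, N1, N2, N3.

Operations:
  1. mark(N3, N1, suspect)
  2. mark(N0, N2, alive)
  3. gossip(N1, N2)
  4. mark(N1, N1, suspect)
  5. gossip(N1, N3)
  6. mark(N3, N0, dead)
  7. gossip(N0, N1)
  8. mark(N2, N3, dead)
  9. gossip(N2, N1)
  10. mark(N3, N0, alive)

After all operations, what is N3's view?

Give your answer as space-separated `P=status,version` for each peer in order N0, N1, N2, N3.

Answer: N0=alive,2 N1=suspect,1 N2=alive,0 N3=alive,0

Derivation:
Op 1: N3 marks N1=suspect -> (suspect,v1)
Op 2: N0 marks N2=alive -> (alive,v1)
Op 3: gossip N1<->N2 -> N1.N0=(alive,v0) N1.N1=(alive,v0) N1.N2=(alive,v0) N1.N3=(alive,v0) | N2.N0=(alive,v0) N2.N1=(alive,v0) N2.N2=(alive,v0) N2.N3=(alive,v0)
Op 4: N1 marks N1=suspect -> (suspect,v1)
Op 5: gossip N1<->N3 -> N1.N0=(alive,v0) N1.N1=(suspect,v1) N1.N2=(alive,v0) N1.N3=(alive,v0) | N3.N0=(alive,v0) N3.N1=(suspect,v1) N3.N2=(alive,v0) N3.N3=(alive,v0)
Op 6: N3 marks N0=dead -> (dead,v1)
Op 7: gossip N0<->N1 -> N0.N0=(alive,v0) N0.N1=(suspect,v1) N0.N2=(alive,v1) N0.N3=(alive,v0) | N1.N0=(alive,v0) N1.N1=(suspect,v1) N1.N2=(alive,v1) N1.N3=(alive,v0)
Op 8: N2 marks N3=dead -> (dead,v1)
Op 9: gossip N2<->N1 -> N2.N0=(alive,v0) N2.N1=(suspect,v1) N2.N2=(alive,v1) N2.N3=(dead,v1) | N1.N0=(alive,v0) N1.N1=(suspect,v1) N1.N2=(alive,v1) N1.N3=(dead,v1)
Op 10: N3 marks N0=alive -> (alive,v2)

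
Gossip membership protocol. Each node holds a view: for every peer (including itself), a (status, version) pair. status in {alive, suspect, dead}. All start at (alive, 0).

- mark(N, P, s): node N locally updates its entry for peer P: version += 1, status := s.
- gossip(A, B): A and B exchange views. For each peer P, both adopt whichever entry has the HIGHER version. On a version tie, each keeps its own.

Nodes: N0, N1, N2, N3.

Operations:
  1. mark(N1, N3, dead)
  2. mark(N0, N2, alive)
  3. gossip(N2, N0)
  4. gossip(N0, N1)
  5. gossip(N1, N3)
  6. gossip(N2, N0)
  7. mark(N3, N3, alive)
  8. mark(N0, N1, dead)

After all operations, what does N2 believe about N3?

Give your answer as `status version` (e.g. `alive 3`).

Op 1: N1 marks N3=dead -> (dead,v1)
Op 2: N0 marks N2=alive -> (alive,v1)
Op 3: gossip N2<->N0 -> N2.N0=(alive,v0) N2.N1=(alive,v0) N2.N2=(alive,v1) N2.N3=(alive,v0) | N0.N0=(alive,v0) N0.N1=(alive,v0) N0.N2=(alive,v1) N0.N3=(alive,v0)
Op 4: gossip N0<->N1 -> N0.N0=(alive,v0) N0.N1=(alive,v0) N0.N2=(alive,v1) N0.N3=(dead,v1) | N1.N0=(alive,v0) N1.N1=(alive,v0) N1.N2=(alive,v1) N1.N3=(dead,v1)
Op 5: gossip N1<->N3 -> N1.N0=(alive,v0) N1.N1=(alive,v0) N1.N2=(alive,v1) N1.N3=(dead,v1) | N3.N0=(alive,v0) N3.N1=(alive,v0) N3.N2=(alive,v1) N3.N3=(dead,v1)
Op 6: gossip N2<->N0 -> N2.N0=(alive,v0) N2.N1=(alive,v0) N2.N2=(alive,v1) N2.N3=(dead,v1) | N0.N0=(alive,v0) N0.N1=(alive,v0) N0.N2=(alive,v1) N0.N3=(dead,v1)
Op 7: N3 marks N3=alive -> (alive,v2)
Op 8: N0 marks N1=dead -> (dead,v1)

Answer: dead 1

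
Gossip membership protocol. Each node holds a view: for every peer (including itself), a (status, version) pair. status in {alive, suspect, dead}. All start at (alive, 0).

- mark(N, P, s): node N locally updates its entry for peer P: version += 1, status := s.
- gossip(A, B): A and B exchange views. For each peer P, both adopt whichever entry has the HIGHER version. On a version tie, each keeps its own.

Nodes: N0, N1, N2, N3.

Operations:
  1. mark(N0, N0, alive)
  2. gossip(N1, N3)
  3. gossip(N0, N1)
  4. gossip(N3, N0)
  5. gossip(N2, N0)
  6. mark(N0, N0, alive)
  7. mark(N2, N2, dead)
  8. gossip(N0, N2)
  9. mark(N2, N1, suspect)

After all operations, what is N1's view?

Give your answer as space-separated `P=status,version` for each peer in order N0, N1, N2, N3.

Answer: N0=alive,1 N1=alive,0 N2=alive,0 N3=alive,0

Derivation:
Op 1: N0 marks N0=alive -> (alive,v1)
Op 2: gossip N1<->N3 -> N1.N0=(alive,v0) N1.N1=(alive,v0) N1.N2=(alive,v0) N1.N3=(alive,v0) | N3.N0=(alive,v0) N3.N1=(alive,v0) N3.N2=(alive,v0) N3.N3=(alive,v0)
Op 3: gossip N0<->N1 -> N0.N0=(alive,v1) N0.N1=(alive,v0) N0.N2=(alive,v0) N0.N3=(alive,v0) | N1.N0=(alive,v1) N1.N1=(alive,v0) N1.N2=(alive,v0) N1.N3=(alive,v0)
Op 4: gossip N3<->N0 -> N3.N0=(alive,v1) N3.N1=(alive,v0) N3.N2=(alive,v0) N3.N3=(alive,v0) | N0.N0=(alive,v1) N0.N1=(alive,v0) N0.N2=(alive,v0) N0.N3=(alive,v0)
Op 5: gossip N2<->N0 -> N2.N0=(alive,v1) N2.N1=(alive,v0) N2.N2=(alive,v0) N2.N3=(alive,v0) | N0.N0=(alive,v1) N0.N1=(alive,v0) N0.N2=(alive,v0) N0.N3=(alive,v0)
Op 6: N0 marks N0=alive -> (alive,v2)
Op 7: N2 marks N2=dead -> (dead,v1)
Op 8: gossip N0<->N2 -> N0.N0=(alive,v2) N0.N1=(alive,v0) N0.N2=(dead,v1) N0.N3=(alive,v0) | N2.N0=(alive,v2) N2.N1=(alive,v0) N2.N2=(dead,v1) N2.N3=(alive,v0)
Op 9: N2 marks N1=suspect -> (suspect,v1)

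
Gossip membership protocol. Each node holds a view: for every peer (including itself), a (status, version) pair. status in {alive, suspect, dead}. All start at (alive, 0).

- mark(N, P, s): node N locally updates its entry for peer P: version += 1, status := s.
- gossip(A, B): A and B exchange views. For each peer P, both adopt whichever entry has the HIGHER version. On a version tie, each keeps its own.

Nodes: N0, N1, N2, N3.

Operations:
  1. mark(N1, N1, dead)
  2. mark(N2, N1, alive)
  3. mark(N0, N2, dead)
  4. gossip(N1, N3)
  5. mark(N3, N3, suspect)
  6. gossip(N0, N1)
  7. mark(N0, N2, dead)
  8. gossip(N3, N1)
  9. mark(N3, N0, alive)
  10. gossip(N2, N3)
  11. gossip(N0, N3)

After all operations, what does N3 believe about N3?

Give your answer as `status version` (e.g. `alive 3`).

Answer: suspect 1

Derivation:
Op 1: N1 marks N1=dead -> (dead,v1)
Op 2: N2 marks N1=alive -> (alive,v1)
Op 3: N0 marks N2=dead -> (dead,v1)
Op 4: gossip N1<->N3 -> N1.N0=(alive,v0) N1.N1=(dead,v1) N1.N2=(alive,v0) N1.N3=(alive,v0) | N3.N0=(alive,v0) N3.N1=(dead,v1) N3.N2=(alive,v0) N3.N3=(alive,v0)
Op 5: N3 marks N3=suspect -> (suspect,v1)
Op 6: gossip N0<->N1 -> N0.N0=(alive,v0) N0.N1=(dead,v1) N0.N2=(dead,v1) N0.N3=(alive,v0) | N1.N0=(alive,v0) N1.N1=(dead,v1) N1.N2=(dead,v1) N1.N3=(alive,v0)
Op 7: N0 marks N2=dead -> (dead,v2)
Op 8: gossip N3<->N1 -> N3.N0=(alive,v0) N3.N1=(dead,v1) N3.N2=(dead,v1) N3.N3=(suspect,v1) | N1.N0=(alive,v0) N1.N1=(dead,v1) N1.N2=(dead,v1) N1.N3=(suspect,v1)
Op 9: N3 marks N0=alive -> (alive,v1)
Op 10: gossip N2<->N3 -> N2.N0=(alive,v1) N2.N1=(alive,v1) N2.N2=(dead,v1) N2.N3=(suspect,v1) | N3.N0=(alive,v1) N3.N1=(dead,v1) N3.N2=(dead,v1) N3.N3=(suspect,v1)
Op 11: gossip N0<->N3 -> N0.N0=(alive,v1) N0.N1=(dead,v1) N0.N2=(dead,v2) N0.N3=(suspect,v1) | N3.N0=(alive,v1) N3.N1=(dead,v1) N3.N2=(dead,v2) N3.N3=(suspect,v1)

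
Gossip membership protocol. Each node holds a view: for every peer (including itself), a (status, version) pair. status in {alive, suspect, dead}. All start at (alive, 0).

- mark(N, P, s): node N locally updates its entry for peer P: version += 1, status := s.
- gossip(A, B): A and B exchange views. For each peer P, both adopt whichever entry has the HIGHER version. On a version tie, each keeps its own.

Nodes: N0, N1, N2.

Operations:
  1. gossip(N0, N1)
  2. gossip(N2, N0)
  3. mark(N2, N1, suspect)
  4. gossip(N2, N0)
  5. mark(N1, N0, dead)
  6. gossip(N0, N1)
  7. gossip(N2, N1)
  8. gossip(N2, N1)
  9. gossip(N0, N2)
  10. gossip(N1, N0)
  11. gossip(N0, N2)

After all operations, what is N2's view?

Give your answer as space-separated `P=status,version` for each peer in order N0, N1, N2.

Op 1: gossip N0<->N1 -> N0.N0=(alive,v0) N0.N1=(alive,v0) N0.N2=(alive,v0) | N1.N0=(alive,v0) N1.N1=(alive,v0) N1.N2=(alive,v0)
Op 2: gossip N2<->N0 -> N2.N0=(alive,v0) N2.N1=(alive,v0) N2.N2=(alive,v0) | N0.N0=(alive,v0) N0.N1=(alive,v0) N0.N2=(alive,v0)
Op 3: N2 marks N1=suspect -> (suspect,v1)
Op 4: gossip N2<->N0 -> N2.N0=(alive,v0) N2.N1=(suspect,v1) N2.N2=(alive,v0) | N0.N0=(alive,v0) N0.N1=(suspect,v1) N0.N2=(alive,v0)
Op 5: N1 marks N0=dead -> (dead,v1)
Op 6: gossip N0<->N1 -> N0.N0=(dead,v1) N0.N1=(suspect,v1) N0.N2=(alive,v0) | N1.N0=(dead,v1) N1.N1=(suspect,v1) N1.N2=(alive,v0)
Op 7: gossip N2<->N1 -> N2.N0=(dead,v1) N2.N1=(suspect,v1) N2.N2=(alive,v0) | N1.N0=(dead,v1) N1.N1=(suspect,v1) N1.N2=(alive,v0)
Op 8: gossip N2<->N1 -> N2.N0=(dead,v1) N2.N1=(suspect,v1) N2.N2=(alive,v0) | N1.N0=(dead,v1) N1.N1=(suspect,v1) N1.N2=(alive,v0)
Op 9: gossip N0<->N2 -> N0.N0=(dead,v1) N0.N1=(suspect,v1) N0.N2=(alive,v0) | N2.N0=(dead,v1) N2.N1=(suspect,v1) N2.N2=(alive,v0)
Op 10: gossip N1<->N0 -> N1.N0=(dead,v1) N1.N1=(suspect,v1) N1.N2=(alive,v0) | N0.N0=(dead,v1) N0.N1=(suspect,v1) N0.N2=(alive,v0)
Op 11: gossip N0<->N2 -> N0.N0=(dead,v1) N0.N1=(suspect,v1) N0.N2=(alive,v0) | N2.N0=(dead,v1) N2.N1=(suspect,v1) N2.N2=(alive,v0)

Answer: N0=dead,1 N1=suspect,1 N2=alive,0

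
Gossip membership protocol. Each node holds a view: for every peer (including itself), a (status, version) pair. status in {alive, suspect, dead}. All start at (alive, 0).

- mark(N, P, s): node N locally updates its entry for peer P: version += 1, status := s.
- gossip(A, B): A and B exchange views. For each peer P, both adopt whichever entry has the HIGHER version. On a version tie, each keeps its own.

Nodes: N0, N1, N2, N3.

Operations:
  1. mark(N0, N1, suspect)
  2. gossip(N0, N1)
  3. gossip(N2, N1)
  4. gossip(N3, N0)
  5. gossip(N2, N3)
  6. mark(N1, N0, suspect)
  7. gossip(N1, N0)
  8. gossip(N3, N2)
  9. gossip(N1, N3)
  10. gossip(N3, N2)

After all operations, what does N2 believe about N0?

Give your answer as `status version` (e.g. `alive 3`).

Answer: suspect 1

Derivation:
Op 1: N0 marks N1=suspect -> (suspect,v1)
Op 2: gossip N0<->N1 -> N0.N0=(alive,v0) N0.N1=(suspect,v1) N0.N2=(alive,v0) N0.N3=(alive,v0) | N1.N0=(alive,v0) N1.N1=(suspect,v1) N1.N2=(alive,v0) N1.N3=(alive,v0)
Op 3: gossip N2<->N1 -> N2.N0=(alive,v0) N2.N1=(suspect,v1) N2.N2=(alive,v0) N2.N3=(alive,v0) | N1.N0=(alive,v0) N1.N1=(suspect,v1) N1.N2=(alive,v0) N1.N3=(alive,v0)
Op 4: gossip N3<->N0 -> N3.N0=(alive,v0) N3.N1=(suspect,v1) N3.N2=(alive,v0) N3.N3=(alive,v0) | N0.N0=(alive,v0) N0.N1=(suspect,v1) N0.N2=(alive,v0) N0.N3=(alive,v0)
Op 5: gossip N2<->N3 -> N2.N0=(alive,v0) N2.N1=(suspect,v1) N2.N2=(alive,v0) N2.N3=(alive,v0) | N3.N0=(alive,v0) N3.N1=(suspect,v1) N3.N2=(alive,v0) N3.N3=(alive,v0)
Op 6: N1 marks N0=suspect -> (suspect,v1)
Op 7: gossip N1<->N0 -> N1.N0=(suspect,v1) N1.N1=(suspect,v1) N1.N2=(alive,v0) N1.N3=(alive,v0) | N0.N0=(suspect,v1) N0.N1=(suspect,v1) N0.N2=(alive,v0) N0.N3=(alive,v0)
Op 8: gossip N3<->N2 -> N3.N0=(alive,v0) N3.N1=(suspect,v1) N3.N2=(alive,v0) N3.N3=(alive,v0) | N2.N0=(alive,v0) N2.N1=(suspect,v1) N2.N2=(alive,v0) N2.N3=(alive,v0)
Op 9: gossip N1<->N3 -> N1.N0=(suspect,v1) N1.N1=(suspect,v1) N1.N2=(alive,v0) N1.N3=(alive,v0) | N3.N0=(suspect,v1) N3.N1=(suspect,v1) N3.N2=(alive,v0) N3.N3=(alive,v0)
Op 10: gossip N3<->N2 -> N3.N0=(suspect,v1) N3.N1=(suspect,v1) N3.N2=(alive,v0) N3.N3=(alive,v0) | N2.N0=(suspect,v1) N2.N1=(suspect,v1) N2.N2=(alive,v0) N2.N3=(alive,v0)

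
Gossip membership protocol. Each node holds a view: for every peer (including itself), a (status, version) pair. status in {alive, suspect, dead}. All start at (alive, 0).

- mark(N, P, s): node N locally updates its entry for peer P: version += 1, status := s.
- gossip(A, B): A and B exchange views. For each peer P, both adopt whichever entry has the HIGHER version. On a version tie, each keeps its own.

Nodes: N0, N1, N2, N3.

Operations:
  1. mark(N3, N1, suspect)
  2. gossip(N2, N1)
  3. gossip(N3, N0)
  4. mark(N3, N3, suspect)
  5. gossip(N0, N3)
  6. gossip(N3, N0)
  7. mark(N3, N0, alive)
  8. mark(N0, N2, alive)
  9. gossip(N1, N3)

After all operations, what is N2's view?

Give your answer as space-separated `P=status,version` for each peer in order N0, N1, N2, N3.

Op 1: N3 marks N1=suspect -> (suspect,v1)
Op 2: gossip N2<->N1 -> N2.N0=(alive,v0) N2.N1=(alive,v0) N2.N2=(alive,v0) N2.N3=(alive,v0) | N1.N0=(alive,v0) N1.N1=(alive,v0) N1.N2=(alive,v0) N1.N3=(alive,v0)
Op 3: gossip N3<->N0 -> N3.N0=(alive,v0) N3.N1=(suspect,v1) N3.N2=(alive,v0) N3.N3=(alive,v0) | N0.N0=(alive,v0) N0.N1=(suspect,v1) N0.N2=(alive,v0) N0.N3=(alive,v0)
Op 4: N3 marks N3=suspect -> (suspect,v1)
Op 5: gossip N0<->N3 -> N0.N0=(alive,v0) N0.N1=(suspect,v1) N0.N2=(alive,v0) N0.N3=(suspect,v1) | N3.N0=(alive,v0) N3.N1=(suspect,v1) N3.N2=(alive,v0) N3.N3=(suspect,v1)
Op 6: gossip N3<->N0 -> N3.N0=(alive,v0) N3.N1=(suspect,v1) N3.N2=(alive,v0) N3.N3=(suspect,v1) | N0.N0=(alive,v0) N0.N1=(suspect,v1) N0.N2=(alive,v0) N0.N3=(suspect,v1)
Op 7: N3 marks N0=alive -> (alive,v1)
Op 8: N0 marks N2=alive -> (alive,v1)
Op 9: gossip N1<->N3 -> N1.N0=(alive,v1) N1.N1=(suspect,v1) N1.N2=(alive,v0) N1.N3=(suspect,v1) | N3.N0=(alive,v1) N3.N1=(suspect,v1) N3.N2=(alive,v0) N3.N3=(suspect,v1)

Answer: N0=alive,0 N1=alive,0 N2=alive,0 N3=alive,0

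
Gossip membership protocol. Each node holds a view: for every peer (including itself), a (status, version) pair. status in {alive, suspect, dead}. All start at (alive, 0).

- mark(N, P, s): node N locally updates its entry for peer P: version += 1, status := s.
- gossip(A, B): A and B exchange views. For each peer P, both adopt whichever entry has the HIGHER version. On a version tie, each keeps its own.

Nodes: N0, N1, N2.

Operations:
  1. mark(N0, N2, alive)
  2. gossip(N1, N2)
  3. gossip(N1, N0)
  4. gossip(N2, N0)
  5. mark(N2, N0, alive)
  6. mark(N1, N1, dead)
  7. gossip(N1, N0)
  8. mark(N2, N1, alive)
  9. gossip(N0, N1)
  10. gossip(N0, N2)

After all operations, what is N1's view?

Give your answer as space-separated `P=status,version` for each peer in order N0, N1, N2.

Answer: N0=alive,0 N1=dead,1 N2=alive,1

Derivation:
Op 1: N0 marks N2=alive -> (alive,v1)
Op 2: gossip N1<->N2 -> N1.N0=(alive,v0) N1.N1=(alive,v0) N1.N2=(alive,v0) | N2.N0=(alive,v0) N2.N1=(alive,v0) N2.N2=(alive,v0)
Op 3: gossip N1<->N0 -> N1.N0=(alive,v0) N1.N1=(alive,v0) N1.N2=(alive,v1) | N0.N0=(alive,v0) N0.N1=(alive,v0) N0.N2=(alive,v1)
Op 4: gossip N2<->N0 -> N2.N0=(alive,v0) N2.N1=(alive,v0) N2.N2=(alive,v1) | N0.N0=(alive,v0) N0.N1=(alive,v0) N0.N2=(alive,v1)
Op 5: N2 marks N0=alive -> (alive,v1)
Op 6: N1 marks N1=dead -> (dead,v1)
Op 7: gossip N1<->N0 -> N1.N0=(alive,v0) N1.N1=(dead,v1) N1.N2=(alive,v1) | N0.N0=(alive,v0) N0.N1=(dead,v1) N0.N2=(alive,v1)
Op 8: N2 marks N1=alive -> (alive,v1)
Op 9: gossip N0<->N1 -> N0.N0=(alive,v0) N0.N1=(dead,v1) N0.N2=(alive,v1) | N1.N0=(alive,v0) N1.N1=(dead,v1) N1.N2=(alive,v1)
Op 10: gossip N0<->N2 -> N0.N0=(alive,v1) N0.N1=(dead,v1) N0.N2=(alive,v1) | N2.N0=(alive,v1) N2.N1=(alive,v1) N2.N2=(alive,v1)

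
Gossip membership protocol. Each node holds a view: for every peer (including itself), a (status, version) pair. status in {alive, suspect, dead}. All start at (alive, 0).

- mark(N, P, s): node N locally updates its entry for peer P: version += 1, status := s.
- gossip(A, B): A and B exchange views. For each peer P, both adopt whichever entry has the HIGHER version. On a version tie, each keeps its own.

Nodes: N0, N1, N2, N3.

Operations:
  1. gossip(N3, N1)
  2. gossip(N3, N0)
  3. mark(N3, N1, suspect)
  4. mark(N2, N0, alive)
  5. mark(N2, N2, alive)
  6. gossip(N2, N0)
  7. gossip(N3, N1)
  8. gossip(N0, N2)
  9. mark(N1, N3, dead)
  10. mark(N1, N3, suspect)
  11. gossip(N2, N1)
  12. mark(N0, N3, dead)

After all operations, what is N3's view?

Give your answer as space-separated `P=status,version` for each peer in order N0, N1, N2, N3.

Answer: N0=alive,0 N1=suspect,1 N2=alive,0 N3=alive,0

Derivation:
Op 1: gossip N3<->N1 -> N3.N0=(alive,v0) N3.N1=(alive,v0) N3.N2=(alive,v0) N3.N3=(alive,v0) | N1.N0=(alive,v0) N1.N1=(alive,v0) N1.N2=(alive,v0) N1.N3=(alive,v0)
Op 2: gossip N3<->N0 -> N3.N0=(alive,v0) N3.N1=(alive,v0) N3.N2=(alive,v0) N3.N3=(alive,v0) | N0.N0=(alive,v0) N0.N1=(alive,v0) N0.N2=(alive,v0) N0.N3=(alive,v0)
Op 3: N3 marks N1=suspect -> (suspect,v1)
Op 4: N2 marks N0=alive -> (alive,v1)
Op 5: N2 marks N2=alive -> (alive,v1)
Op 6: gossip N2<->N0 -> N2.N0=(alive,v1) N2.N1=(alive,v0) N2.N2=(alive,v1) N2.N3=(alive,v0) | N0.N0=(alive,v1) N0.N1=(alive,v0) N0.N2=(alive,v1) N0.N3=(alive,v0)
Op 7: gossip N3<->N1 -> N3.N0=(alive,v0) N3.N1=(suspect,v1) N3.N2=(alive,v0) N3.N3=(alive,v0) | N1.N0=(alive,v0) N1.N1=(suspect,v1) N1.N2=(alive,v0) N1.N3=(alive,v0)
Op 8: gossip N0<->N2 -> N0.N0=(alive,v1) N0.N1=(alive,v0) N0.N2=(alive,v1) N0.N3=(alive,v0) | N2.N0=(alive,v1) N2.N1=(alive,v0) N2.N2=(alive,v1) N2.N3=(alive,v0)
Op 9: N1 marks N3=dead -> (dead,v1)
Op 10: N1 marks N3=suspect -> (suspect,v2)
Op 11: gossip N2<->N1 -> N2.N0=(alive,v1) N2.N1=(suspect,v1) N2.N2=(alive,v1) N2.N3=(suspect,v2) | N1.N0=(alive,v1) N1.N1=(suspect,v1) N1.N2=(alive,v1) N1.N3=(suspect,v2)
Op 12: N0 marks N3=dead -> (dead,v1)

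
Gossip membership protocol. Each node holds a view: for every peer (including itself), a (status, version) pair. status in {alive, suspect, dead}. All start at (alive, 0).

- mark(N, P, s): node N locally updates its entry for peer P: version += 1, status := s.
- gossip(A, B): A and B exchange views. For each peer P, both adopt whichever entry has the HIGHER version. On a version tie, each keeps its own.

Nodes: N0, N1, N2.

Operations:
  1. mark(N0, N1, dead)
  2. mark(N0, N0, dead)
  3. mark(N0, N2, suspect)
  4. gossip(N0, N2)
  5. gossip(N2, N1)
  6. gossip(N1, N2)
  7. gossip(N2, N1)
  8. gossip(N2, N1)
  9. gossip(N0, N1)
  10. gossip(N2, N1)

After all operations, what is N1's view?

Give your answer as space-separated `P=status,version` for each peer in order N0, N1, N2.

Answer: N0=dead,1 N1=dead,1 N2=suspect,1

Derivation:
Op 1: N0 marks N1=dead -> (dead,v1)
Op 2: N0 marks N0=dead -> (dead,v1)
Op 3: N0 marks N2=suspect -> (suspect,v1)
Op 4: gossip N0<->N2 -> N0.N0=(dead,v1) N0.N1=(dead,v1) N0.N2=(suspect,v1) | N2.N0=(dead,v1) N2.N1=(dead,v1) N2.N2=(suspect,v1)
Op 5: gossip N2<->N1 -> N2.N0=(dead,v1) N2.N1=(dead,v1) N2.N2=(suspect,v1) | N1.N0=(dead,v1) N1.N1=(dead,v1) N1.N2=(suspect,v1)
Op 6: gossip N1<->N2 -> N1.N0=(dead,v1) N1.N1=(dead,v1) N1.N2=(suspect,v1) | N2.N0=(dead,v1) N2.N1=(dead,v1) N2.N2=(suspect,v1)
Op 7: gossip N2<->N1 -> N2.N0=(dead,v1) N2.N1=(dead,v1) N2.N2=(suspect,v1) | N1.N0=(dead,v1) N1.N1=(dead,v1) N1.N2=(suspect,v1)
Op 8: gossip N2<->N1 -> N2.N0=(dead,v1) N2.N1=(dead,v1) N2.N2=(suspect,v1) | N1.N0=(dead,v1) N1.N1=(dead,v1) N1.N2=(suspect,v1)
Op 9: gossip N0<->N1 -> N0.N0=(dead,v1) N0.N1=(dead,v1) N0.N2=(suspect,v1) | N1.N0=(dead,v1) N1.N1=(dead,v1) N1.N2=(suspect,v1)
Op 10: gossip N2<->N1 -> N2.N0=(dead,v1) N2.N1=(dead,v1) N2.N2=(suspect,v1) | N1.N0=(dead,v1) N1.N1=(dead,v1) N1.N2=(suspect,v1)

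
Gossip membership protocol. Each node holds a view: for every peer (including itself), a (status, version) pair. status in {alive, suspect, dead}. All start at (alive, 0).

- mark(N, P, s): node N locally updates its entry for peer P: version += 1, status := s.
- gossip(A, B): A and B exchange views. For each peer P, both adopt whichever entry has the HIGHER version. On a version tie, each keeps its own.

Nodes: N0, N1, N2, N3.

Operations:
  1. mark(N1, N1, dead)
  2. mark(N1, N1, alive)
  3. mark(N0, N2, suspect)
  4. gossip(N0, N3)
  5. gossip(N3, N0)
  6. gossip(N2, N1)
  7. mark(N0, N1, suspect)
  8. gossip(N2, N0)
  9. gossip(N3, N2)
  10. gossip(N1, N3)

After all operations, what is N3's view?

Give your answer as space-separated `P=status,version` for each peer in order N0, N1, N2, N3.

Answer: N0=alive,0 N1=alive,2 N2=suspect,1 N3=alive,0

Derivation:
Op 1: N1 marks N1=dead -> (dead,v1)
Op 2: N1 marks N1=alive -> (alive,v2)
Op 3: N0 marks N2=suspect -> (suspect,v1)
Op 4: gossip N0<->N3 -> N0.N0=(alive,v0) N0.N1=(alive,v0) N0.N2=(suspect,v1) N0.N3=(alive,v0) | N3.N0=(alive,v0) N3.N1=(alive,v0) N3.N2=(suspect,v1) N3.N3=(alive,v0)
Op 5: gossip N3<->N0 -> N3.N0=(alive,v0) N3.N1=(alive,v0) N3.N2=(suspect,v1) N3.N3=(alive,v0) | N0.N0=(alive,v0) N0.N1=(alive,v0) N0.N2=(suspect,v1) N0.N3=(alive,v0)
Op 6: gossip N2<->N1 -> N2.N0=(alive,v0) N2.N1=(alive,v2) N2.N2=(alive,v0) N2.N3=(alive,v0) | N1.N0=(alive,v0) N1.N1=(alive,v2) N1.N2=(alive,v0) N1.N3=(alive,v0)
Op 7: N0 marks N1=suspect -> (suspect,v1)
Op 8: gossip N2<->N0 -> N2.N0=(alive,v0) N2.N1=(alive,v2) N2.N2=(suspect,v1) N2.N3=(alive,v0) | N0.N0=(alive,v0) N0.N1=(alive,v2) N0.N2=(suspect,v1) N0.N3=(alive,v0)
Op 9: gossip N3<->N2 -> N3.N0=(alive,v0) N3.N1=(alive,v2) N3.N2=(suspect,v1) N3.N3=(alive,v0) | N2.N0=(alive,v0) N2.N1=(alive,v2) N2.N2=(suspect,v1) N2.N3=(alive,v0)
Op 10: gossip N1<->N3 -> N1.N0=(alive,v0) N1.N1=(alive,v2) N1.N2=(suspect,v1) N1.N3=(alive,v0) | N3.N0=(alive,v0) N3.N1=(alive,v2) N3.N2=(suspect,v1) N3.N3=(alive,v0)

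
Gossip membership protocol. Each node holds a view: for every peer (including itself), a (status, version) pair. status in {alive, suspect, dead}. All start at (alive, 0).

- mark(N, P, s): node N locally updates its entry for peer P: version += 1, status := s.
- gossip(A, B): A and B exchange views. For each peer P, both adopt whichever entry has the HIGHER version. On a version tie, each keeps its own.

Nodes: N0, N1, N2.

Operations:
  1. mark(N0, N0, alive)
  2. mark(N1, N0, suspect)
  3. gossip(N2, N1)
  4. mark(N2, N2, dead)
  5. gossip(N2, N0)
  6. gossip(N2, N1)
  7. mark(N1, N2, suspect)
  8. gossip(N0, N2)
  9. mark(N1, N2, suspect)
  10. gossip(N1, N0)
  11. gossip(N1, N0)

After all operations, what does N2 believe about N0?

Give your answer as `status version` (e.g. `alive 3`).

Answer: suspect 1

Derivation:
Op 1: N0 marks N0=alive -> (alive,v1)
Op 2: N1 marks N0=suspect -> (suspect,v1)
Op 3: gossip N2<->N1 -> N2.N0=(suspect,v1) N2.N1=(alive,v0) N2.N2=(alive,v0) | N1.N0=(suspect,v1) N1.N1=(alive,v0) N1.N2=(alive,v0)
Op 4: N2 marks N2=dead -> (dead,v1)
Op 5: gossip N2<->N0 -> N2.N0=(suspect,v1) N2.N1=(alive,v0) N2.N2=(dead,v1) | N0.N0=(alive,v1) N0.N1=(alive,v0) N0.N2=(dead,v1)
Op 6: gossip N2<->N1 -> N2.N0=(suspect,v1) N2.N1=(alive,v0) N2.N2=(dead,v1) | N1.N0=(suspect,v1) N1.N1=(alive,v0) N1.N2=(dead,v1)
Op 7: N1 marks N2=suspect -> (suspect,v2)
Op 8: gossip N0<->N2 -> N0.N0=(alive,v1) N0.N1=(alive,v0) N0.N2=(dead,v1) | N2.N0=(suspect,v1) N2.N1=(alive,v0) N2.N2=(dead,v1)
Op 9: N1 marks N2=suspect -> (suspect,v3)
Op 10: gossip N1<->N0 -> N1.N0=(suspect,v1) N1.N1=(alive,v0) N1.N2=(suspect,v3) | N0.N0=(alive,v1) N0.N1=(alive,v0) N0.N2=(suspect,v3)
Op 11: gossip N1<->N0 -> N1.N0=(suspect,v1) N1.N1=(alive,v0) N1.N2=(suspect,v3) | N0.N0=(alive,v1) N0.N1=(alive,v0) N0.N2=(suspect,v3)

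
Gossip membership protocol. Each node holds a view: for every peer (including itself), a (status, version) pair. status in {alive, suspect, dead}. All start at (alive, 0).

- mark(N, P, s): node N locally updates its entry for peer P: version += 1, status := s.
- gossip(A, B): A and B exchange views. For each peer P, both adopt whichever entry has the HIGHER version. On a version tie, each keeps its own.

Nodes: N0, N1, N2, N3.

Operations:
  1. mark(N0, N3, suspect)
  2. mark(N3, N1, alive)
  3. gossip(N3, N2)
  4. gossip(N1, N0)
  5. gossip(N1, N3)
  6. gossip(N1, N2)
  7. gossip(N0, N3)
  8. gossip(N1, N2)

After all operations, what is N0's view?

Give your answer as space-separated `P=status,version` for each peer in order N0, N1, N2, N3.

Op 1: N0 marks N3=suspect -> (suspect,v1)
Op 2: N3 marks N1=alive -> (alive,v1)
Op 3: gossip N3<->N2 -> N3.N0=(alive,v0) N3.N1=(alive,v1) N3.N2=(alive,v0) N3.N3=(alive,v0) | N2.N0=(alive,v0) N2.N1=(alive,v1) N2.N2=(alive,v0) N2.N3=(alive,v0)
Op 4: gossip N1<->N0 -> N1.N0=(alive,v0) N1.N1=(alive,v0) N1.N2=(alive,v0) N1.N3=(suspect,v1) | N0.N0=(alive,v0) N0.N1=(alive,v0) N0.N2=(alive,v0) N0.N3=(suspect,v1)
Op 5: gossip N1<->N3 -> N1.N0=(alive,v0) N1.N1=(alive,v1) N1.N2=(alive,v0) N1.N3=(suspect,v1) | N3.N0=(alive,v0) N3.N1=(alive,v1) N3.N2=(alive,v0) N3.N3=(suspect,v1)
Op 6: gossip N1<->N2 -> N1.N0=(alive,v0) N1.N1=(alive,v1) N1.N2=(alive,v0) N1.N3=(suspect,v1) | N2.N0=(alive,v0) N2.N1=(alive,v1) N2.N2=(alive,v0) N2.N3=(suspect,v1)
Op 7: gossip N0<->N3 -> N0.N0=(alive,v0) N0.N1=(alive,v1) N0.N2=(alive,v0) N0.N3=(suspect,v1) | N3.N0=(alive,v0) N3.N1=(alive,v1) N3.N2=(alive,v0) N3.N3=(suspect,v1)
Op 8: gossip N1<->N2 -> N1.N0=(alive,v0) N1.N1=(alive,v1) N1.N2=(alive,v0) N1.N3=(suspect,v1) | N2.N0=(alive,v0) N2.N1=(alive,v1) N2.N2=(alive,v0) N2.N3=(suspect,v1)

Answer: N0=alive,0 N1=alive,1 N2=alive,0 N3=suspect,1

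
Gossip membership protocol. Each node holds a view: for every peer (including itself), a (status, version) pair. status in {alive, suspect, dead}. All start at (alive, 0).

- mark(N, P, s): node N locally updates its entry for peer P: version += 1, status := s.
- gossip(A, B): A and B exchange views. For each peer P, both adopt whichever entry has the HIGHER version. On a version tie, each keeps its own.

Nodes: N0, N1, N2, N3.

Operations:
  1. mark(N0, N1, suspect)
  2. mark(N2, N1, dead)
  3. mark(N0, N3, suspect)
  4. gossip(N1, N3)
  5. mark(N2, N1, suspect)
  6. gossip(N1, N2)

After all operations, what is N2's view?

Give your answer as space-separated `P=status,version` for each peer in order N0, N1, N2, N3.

Answer: N0=alive,0 N1=suspect,2 N2=alive,0 N3=alive,0

Derivation:
Op 1: N0 marks N1=suspect -> (suspect,v1)
Op 2: N2 marks N1=dead -> (dead,v1)
Op 3: N0 marks N3=suspect -> (suspect,v1)
Op 4: gossip N1<->N3 -> N1.N0=(alive,v0) N1.N1=(alive,v0) N1.N2=(alive,v0) N1.N3=(alive,v0) | N3.N0=(alive,v0) N3.N1=(alive,v0) N3.N2=(alive,v0) N3.N3=(alive,v0)
Op 5: N2 marks N1=suspect -> (suspect,v2)
Op 6: gossip N1<->N2 -> N1.N0=(alive,v0) N1.N1=(suspect,v2) N1.N2=(alive,v0) N1.N3=(alive,v0) | N2.N0=(alive,v0) N2.N1=(suspect,v2) N2.N2=(alive,v0) N2.N3=(alive,v0)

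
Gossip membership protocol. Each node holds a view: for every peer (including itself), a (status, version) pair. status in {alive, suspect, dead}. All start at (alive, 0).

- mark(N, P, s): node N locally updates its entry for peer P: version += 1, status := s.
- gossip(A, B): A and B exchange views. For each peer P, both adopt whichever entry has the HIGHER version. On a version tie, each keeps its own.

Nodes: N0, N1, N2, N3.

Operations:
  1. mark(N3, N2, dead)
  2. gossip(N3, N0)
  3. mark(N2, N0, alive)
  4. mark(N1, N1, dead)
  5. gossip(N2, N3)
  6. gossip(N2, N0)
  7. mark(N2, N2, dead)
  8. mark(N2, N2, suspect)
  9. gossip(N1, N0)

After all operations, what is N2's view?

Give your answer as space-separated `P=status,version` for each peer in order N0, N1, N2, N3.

Answer: N0=alive,1 N1=alive,0 N2=suspect,3 N3=alive,0

Derivation:
Op 1: N3 marks N2=dead -> (dead,v1)
Op 2: gossip N3<->N0 -> N3.N0=(alive,v0) N3.N1=(alive,v0) N3.N2=(dead,v1) N3.N3=(alive,v0) | N0.N0=(alive,v0) N0.N1=(alive,v0) N0.N2=(dead,v1) N0.N3=(alive,v0)
Op 3: N2 marks N0=alive -> (alive,v1)
Op 4: N1 marks N1=dead -> (dead,v1)
Op 5: gossip N2<->N3 -> N2.N0=(alive,v1) N2.N1=(alive,v0) N2.N2=(dead,v1) N2.N3=(alive,v0) | N3.N0=(alive,v1) N3.N1=(alive,v0) N3.N2=(dead,v1) N3.N3=(alive,v0)
Op 6: gossip N2<->N0 -> N2.N0=(alive,v1) N2.N1=(alive,v0) N2.N2=(dead,v1) N2.N3=(alive,v0) | N0.N0=(alive,v1) N0.N1=(alive,v0) N0.N2=(dead,v1) N0.N3=(alive,v0)
Op 7: N2 marks N2=dead -> (dead,v2)
Op 8: N2 marks N2=suspect -> (suspect,v3)
Op 9: gossip N1<->N0 -> N1.N0=(alive,v1) N1.N1=(dead,v1) N1.N2=(dead,v1) N1.N3=(alive,v0) | N0.N0=(alive,v1) N0.N1=(dead,v1) N0.N2=(dead,v1) N0.N3=(alive,v0)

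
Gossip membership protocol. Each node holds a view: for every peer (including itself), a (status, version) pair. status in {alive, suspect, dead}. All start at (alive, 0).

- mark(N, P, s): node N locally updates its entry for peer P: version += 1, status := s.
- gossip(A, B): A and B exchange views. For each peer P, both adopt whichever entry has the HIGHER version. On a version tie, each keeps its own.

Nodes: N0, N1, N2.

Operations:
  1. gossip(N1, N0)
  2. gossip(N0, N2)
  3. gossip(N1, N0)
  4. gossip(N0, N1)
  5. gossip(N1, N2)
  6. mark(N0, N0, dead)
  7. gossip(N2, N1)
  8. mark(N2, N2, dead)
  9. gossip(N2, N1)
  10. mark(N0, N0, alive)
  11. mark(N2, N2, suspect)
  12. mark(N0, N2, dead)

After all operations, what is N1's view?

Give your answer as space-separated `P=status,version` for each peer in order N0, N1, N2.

Answer: N0=alive,0 N1=alive,0 N2=dead,1

Derivation:
Op 1: gossip N1<->N0 -> N1.N0=(alive,v0) N1.N1=(alive,v0) N1.N2=(alive,v0) | N0.N0=(alive,v0) N0.N1=(alive,v0) N0.N2=(alive,v0)
Op 2: gossip N0<->N2 -> N0.N0=(alive,v0) N0.N1=(alive,v0) N0.N2=(alive,v0) | N2.N0=(alive,v0) N2.N1=(alive,v0) N2.N2=(alive,v0)
Op 3: gossip N1<->N0 -> N1.N0=(alive,v0) N1.N1=(alive,v0) N1.N2=(alive,v0) | N0.N0=(alive,v0) N0.N1=(alive,v0) N0.N2=(alive,v0)
Op 4: gossip N0<->N1 -> N0.N0=(alive,v0) N0.N1=(alive,v0) N0.N2=(alive,v0) | N1.N0=(alive,v0) N1.N1=(alive,v0) N1.N2=(alive,v0)
Op 5: gossip N1<->N2 -> N1.N0=(alive,v0) N1.N1=(alive,v0) N1.N2=(alive,v0) | N2.N0=(alive,v0) N2.N1=(alive,v0) N2.N2=(alive,v0)
Op 6: N0 marks N0=dead -> (dead,v1)
Op 7: gossip N2<->N1 -> N2.N0=(alive,v0) N2.N1=(alive,v0) N2.N2=(alive,v0) | N1.N0=(alive,v0) N1.N1=(alive,v0) N1.N2=(alive,v0)
Op 8: N2 marks N2=dead -> (dead,v1)
Op 9: gossip N2<->N1 -> N2.N0=(alive,v0) N2.N1=(alive,v0) N2.N2=(dead,v1) | N1.N0=(alive,v0) N1.N1=(alive,v0) N1.N2=(dead,v1)
Op 10: N0 marks N0=alive -> (alive,v2)
Op 11: N2 marks N2=suspect -> (suspect,v2)
Op 12: N0 marks N2=dead -> (dead,v1)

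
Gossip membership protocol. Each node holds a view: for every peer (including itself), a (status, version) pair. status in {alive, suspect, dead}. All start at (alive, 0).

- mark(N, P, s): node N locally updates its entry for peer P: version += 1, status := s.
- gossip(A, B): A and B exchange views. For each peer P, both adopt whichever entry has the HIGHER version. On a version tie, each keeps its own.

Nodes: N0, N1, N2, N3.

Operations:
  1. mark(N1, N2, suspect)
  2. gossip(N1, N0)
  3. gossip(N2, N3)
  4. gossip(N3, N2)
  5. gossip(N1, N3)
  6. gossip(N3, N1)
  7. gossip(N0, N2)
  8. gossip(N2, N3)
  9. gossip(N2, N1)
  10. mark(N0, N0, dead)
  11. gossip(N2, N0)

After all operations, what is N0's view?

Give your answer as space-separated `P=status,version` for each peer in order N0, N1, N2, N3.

Answer: N0=dead,1 N1=alive,0 N2=suspect,1 N3=alive,0

Derivation:
Op 1: N1 marks N2=suspect -> (suspect,v1)
Op 2: gossip N1<->N0 -> N1.N0=(alive,v0) N1.N1=(alive,v0) N1.N2=(suspect,v1) N1.N3=(alive,v0) | N0.N0=(alive,v0) N0.N1=(alive,v0) N0.N2=(suspect,v1) N0.N3=(alive,v0)
Op 3: gossip N2<->N3 -> N2.N0=(alive,v0) N2.N1=(alive,v0) N2.N2=(alive,v0) N2.N3=(alive,v0) | N3.N0=(alive,v0) N3.N1=(alive,v0) N3.N2=(alive,v0) N3.N3=(alive,v0)
Op 4: gossip N3<->N2 -> N3.N0=(alive,v0) N3.N1=(alive,v0) N3.N2=(alive,v0) N3.N3=(alive,v0) | N2.N0=(alive,v0) N2.N1=(alive,v0) N2.N2=(alive,v0) N2.N3=(alive,v0)
Op 5: gossip N1<->N3 -> N1.N0=(alive,v0) N1.N1=(alive,v0) N1.N2=(suspect,v1) N1.N3=(alive,v0) | N3.N0=(alive,v0) N3.N1=(alive,v0) N3.N2=(suspect,v1) N3.N3=(alive,v0)
Op 6: gossip N3<->N1 -> N3.N0=(alive,v0) N3.N1=(alive,v0) N3.N2=(suspect,v1) N3.N3=(alive,v0) | N1.N0=(alive,v0) N1.N1=(alive,v0) N1.N2=(suspect,v1) N1.N3=(alive,v0)
Op 7: gossip N0<->N2 -> N0.N0=(alive,v0) N0.N1=(alive,v0) N0.N2=(suspect,v1) N0.N3=(alive,v0) | N2.N0=(alive,v0) N2.N1=(alive,v0) N2.N2=(suspect,v1) N2.N3=(alive,v0)
Op 8: gossip N2<->N3 -> N2.N0=(alive,v0) N2.N1=(alive,v0) N2.N2=(suspect,v1) N2.N3=(alive,v0) | N3.N0=(alive,v0) N3.N1=(alive,v0) N3.N2=(suspect,v1) N3.N3=(alive,v0)
Op 9: gossip N2<->N1 -> N2.N0=(alive,v0) N2.N1=(alive,v0) N2.N2=(suspect,v1) N2.N3=(alive,v0) | N1.N0=(alive,v0) N1.N1=(alive,v0) N1.N2=(suspect,v1) N1.N3=(alive,v0)
Op 10: N0 marks N0=dead -> (dead,v1)
Op 11: gossip N2<->N0 -> N2.N0=(dead,v1) N2.N1=(alive,v0) N2.N2=(suspect,v1) N2.N3=(alive,v0) | N0.N0=(dead,v1) N0.N1=(alive,v0) N0.N2=(suspect,v1) N0.N3=(alive,v0)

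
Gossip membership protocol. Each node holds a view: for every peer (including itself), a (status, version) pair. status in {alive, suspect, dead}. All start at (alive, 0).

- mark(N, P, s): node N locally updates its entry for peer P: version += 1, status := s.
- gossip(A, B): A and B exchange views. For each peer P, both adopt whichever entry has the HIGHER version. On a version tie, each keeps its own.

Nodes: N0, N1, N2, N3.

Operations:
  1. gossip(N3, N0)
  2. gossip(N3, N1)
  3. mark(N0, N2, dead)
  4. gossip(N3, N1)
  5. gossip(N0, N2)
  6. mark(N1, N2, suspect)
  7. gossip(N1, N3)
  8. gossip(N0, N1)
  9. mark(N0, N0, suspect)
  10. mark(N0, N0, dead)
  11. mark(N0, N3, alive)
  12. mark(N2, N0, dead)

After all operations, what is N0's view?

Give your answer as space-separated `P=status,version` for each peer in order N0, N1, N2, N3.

Op 1: gossip N3<->N0 -> N3.N0=(alive,v0) N3.N1=(alive,v0) N3.N2=(alive,v0) N3.N3=(alive,v0) | N0.N0=(alive,v0) N0.N1=(alive,v0) N0.N2=(alive,v0) N0.N3=(alive,v0)
Op 2: gossip N3<->N1 -> N3.N0=(alive,v0) N3.N1=(alive,v0) N3.N2=(alive,v0) N3.N3=(alive,v0) | N1.N0=(alive,v0) N1.N1=(alive,v0) N1.N2=(alive,v0) N1.N3=(alive,v0)
Op 3: N0 marks N2=dead -> (dead,v1)
Op 4: gossip N3<->N1 -> N3.N0=(alive,v0) N3.N1=(alive,v0) N3.N2=(alive,v0) N3.N3=(alive,v0) | N1.N0=(alive,v0) N1.N1=(alive,v0) N1.N2=(alive,v0) N1.N3=(alive,v0)
Op 5: gossip N0<->N2 -> N0.N0=(alive,v0) N0.N1=(alive,v0) N0.N2=(dead,v1) N0.N3=(alive,v0) | N2.N0=(alive,v0) N2.N1=(alive,v0) N2.N2=(dead,v1) N2.N3=(alive,v0)
Op 6: N1 marks N2=suspect -> (suspect,v1)
Op 7: gossip N1<->N3 -> N1.N0=(alive,v0) N1.N1=(alive,v0) N1.N2=(suspect,v1) N1.N3=(alive,v0) | N3.N0=(alive,v0) N3.N1=(alive,v0) N3.N2=(suspect,v1) N3.N3=(alive,v0)
Op 8: gossip N0<->N1 -> N0.N0=(alive,v0) N0.N1=(alive,v0) N0.N2=(dead,v1) N0.N3=(alive,v0) | N1.N0=(alive,v0) N1.N1=(alive,v0) N1.N2=(suspect,v1) N1.N3=(alive,v0)
Op 9: N0 marks N0=suspect -> (suspect,v1)
Op 10: N0 marks N0=dead -> (dead,v2)
Op 11: N0 marks N3=alive -> (alive,v1)
Op 12: N2 marks N0=dead -> (dead,v1)

Answer: N0=dead,2 N1=alive,0 N2=dead,1 N3=alive,1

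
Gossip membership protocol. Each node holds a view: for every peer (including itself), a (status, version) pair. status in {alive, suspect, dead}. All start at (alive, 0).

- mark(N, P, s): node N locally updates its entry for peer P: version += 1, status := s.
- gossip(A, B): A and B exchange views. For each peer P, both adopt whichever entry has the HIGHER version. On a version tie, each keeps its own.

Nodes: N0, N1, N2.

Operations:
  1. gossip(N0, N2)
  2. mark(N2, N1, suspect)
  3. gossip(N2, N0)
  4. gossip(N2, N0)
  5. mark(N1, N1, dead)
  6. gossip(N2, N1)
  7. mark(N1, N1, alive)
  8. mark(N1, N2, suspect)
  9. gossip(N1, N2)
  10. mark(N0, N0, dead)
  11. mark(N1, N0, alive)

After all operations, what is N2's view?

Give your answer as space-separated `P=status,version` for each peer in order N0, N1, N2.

Op 1: gossip N0<->N2 -> N0.N0=(alive,v0) N0.N1=(alive,v0) N0.N2=(alive,v0) | N2.N0=(alive,v0) N2.N1=(alive,v0) N2.N2=(alive,v0)
Op 2: N2 marks N1=suspect -> (suspect,v1)
Op 3: gossip N2<->N0 -> N2.N0=(alive,v0) N2.N1=(suspect,v1) N2.N2=(alive,v0) | N0.N0=(alive,v0) N0.N1=(suspect,v1) N0.N2=(alive,v0)
Op 4: gossip N2<->N0 -> N2.N0=(alive,v0) N2.N1=(suspect,v1) N2.N2=(alive,v0) | N0.N0=(alive,v0) N0.N1=(suspect,v1) N0.N2=(alive,v0)
Op 5: N1 marks N1=dead -> (dead,v1)
Op 6: gossip N2<->N1 -> N2.N0=(alive,v0) N2.N1=(suspect,v1) N2.N2=(alive,v0) | N1.N0=(alive,v0) N1.N1=(dead,v1) N1.N2=(alive,v0)
Op 7: N1 marks N1=alive -> (alive,v2)
Op 8: N1 marks N2=suspect -> (suspect,v1)
Op 9: gossip N1<->N2 -> N1.N0=(alive,v0) N1.N1=(alive,v2) N1.N2=(suspect,v1) | N2.N0=(alive,v0) N2.N1=(alive,v2) N2.N2=(suspect,v1)
Op 10: N0 marks N0=dead -> (dead,v1)
Op 11: N1 marks N0=alive -> (alive,v1)

Answer: N0=alive,0 N1=alive,2 N2=suspect,1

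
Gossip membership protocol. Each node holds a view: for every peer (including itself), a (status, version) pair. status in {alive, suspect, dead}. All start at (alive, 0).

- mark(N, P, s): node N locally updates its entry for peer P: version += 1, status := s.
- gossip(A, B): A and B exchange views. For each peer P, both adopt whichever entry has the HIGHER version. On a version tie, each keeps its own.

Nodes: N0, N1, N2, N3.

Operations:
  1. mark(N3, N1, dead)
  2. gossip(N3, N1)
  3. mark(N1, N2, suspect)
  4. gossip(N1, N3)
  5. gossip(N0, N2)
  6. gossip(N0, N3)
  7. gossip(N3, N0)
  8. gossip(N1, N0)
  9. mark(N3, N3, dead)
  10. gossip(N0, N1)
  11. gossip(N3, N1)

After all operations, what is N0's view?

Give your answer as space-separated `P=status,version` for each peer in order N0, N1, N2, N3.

Answer: N0=alive,0 N1=dead,1 N2=suspect,1 N3=alive,0

Derivation:
Op 1: N3 marks N1=dead -> (dead,v1)
Op 2: gossip N3<->N1 -> N3.N0=(alive,v0) N3.N1=(dead,v1) N3.N2=(alive,v0) N3.N3=(alive,v0) | N1.N0=(alive,v0) N1.N1=(dead,v1) N1.N2=(alive,v0) N1.N3=(alive,v0)
Op 3: N1 marks N2=suspect -> (suspect,v1)
Op 4: gossip N1<->N3 -> N1.N0=(alive,v0) N1.N1=(dead,v1) N1.N2=(suspect,v1) N1.N3=(alive,v0) | N3.N0=(alive,v0) N3.N1=(dead,v1) N3.N2=(suspect,v1) N3.N3=(alive,v0)
Op 5: gossip N0<->N2 -> N0.N0=(alive,v0) N0.N1=(alive,v0) N0.N2=(alive,v0) N0.N3=(alive,v0) | N2.N0=(alive,v0) N2.N1=(alive,v0) N2.N2=(alive,v0) N2.N3=(alive,v0)
Op 6: gossip N0<->N3 -> N0.N0=(alive,v0) N0.N1=(dead,v1) N0.N2=(suspect,v1) N0.N3=(alive,v0) | N3.N0=(alive,v0) N3.N1=(dead,v1) N3.N2=(suspect,v1) N3.N3=(alive,v0)
Op 7: gossip N3<->N0 -> N3.N0=(alive,v0) N3.N1=(dead,v1) N3.N2=(suspect,v1) N3.N3=(alive,v0) | N0.N0=(alive,v0) N0.N1=(dead,v1) N0.N2=(suspect,v1) N0.N3=(alive,v0)
Op 8: gossip N1<->N0 -> N1.N0=(alive,v0) N1.N1=(dead,v1) N1.N2=(suspect,v1) N1.N3=(alive,v0) | N0.N0=(alive,v0) N0.N1=(dead,v1) N0.N2=(suspect,v1) N0.N3=(alive,v0)
Op 9: N3 marks N3=dead -> (dead,v1)
Op 10: gossip N0<->N1 -> N0.N0=(alive,v0) N0.N1=(dead,v1) N0.N2=(suspect,v1) N0.N3=(alive,v0) | N1.N0=(alive,v0) N1.N1=(dead,v1) N1.N2=(suspect,v1) N1.N3=(alive,v0)
Op 11: gossip N3<->N1 -> N3.N0=(alive,v0) N3.N1=(dead,v1) N3.N2=(suspect,v1) N3.N3=(dead,v1) | N1.N0=(alive,v0) N1.N1=(dead,v1) N1.N2=(suspect,v1) N1.N3=(dead,v1)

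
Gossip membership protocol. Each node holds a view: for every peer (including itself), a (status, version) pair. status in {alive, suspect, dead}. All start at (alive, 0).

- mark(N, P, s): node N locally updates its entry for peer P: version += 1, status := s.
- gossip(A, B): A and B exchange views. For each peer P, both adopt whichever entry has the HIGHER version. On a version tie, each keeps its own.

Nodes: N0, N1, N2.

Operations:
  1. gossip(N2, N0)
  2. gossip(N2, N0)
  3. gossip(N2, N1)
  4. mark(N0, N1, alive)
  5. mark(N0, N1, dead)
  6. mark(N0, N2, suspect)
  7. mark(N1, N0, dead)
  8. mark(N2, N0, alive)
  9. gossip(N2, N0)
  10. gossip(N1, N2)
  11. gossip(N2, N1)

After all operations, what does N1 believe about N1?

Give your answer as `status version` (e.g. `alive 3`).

Answer: dead 2

Derivation:
Op 1: gossip N2<->N0 -> N2.N0=(alive,v0) N2.N1=(alive,v0) N2.N2=(alive,v0) | N0.N0=(alive,v0) N0.N1=(alive,v0) N0.N2=(alive,v0)
Op 2: gossip N2<->N0 -> N2.N0=(alive,v0) N2.N1=(alive,v0) N2.N2=(alive,v0) | N0.N0=(alive,v0) N0.N1=(alive,v0) N0.N2=(alive,v0)
Op 3: gossip N2<->N1 -> N2.N0=(alive,v0) N2.N1=(alive,v0) N2.N2=(alive,v0) | N1.N0=(alive,v0) N1.N1=(alive,v0) N1.N2=(alive,v0)
Op 4: N0 marks N1=alive -> (alive,v1)
Op 5: N0 marks N1=dead -> (dead,v2)
Op 6: N0 marks N2=suspect -> (suspect,v1)
Op 7: N1 marks N0=dead -> (dead,v1)
Op 8: N2 marks N0=alive -> (alive,v1)
Op 9: gossip N2<->N0 -> N2.N0=(alive,v1) N2.N1=(dead,v2) N2.N2=(suspect,v1) | N0.N0=(alive,v1) N0.N1=(dead,v2) N0.N2=(suspect,v1)
Op 10: gossip N1<->N2 -> N1.N0=(dead,v1) N1.N1=(dead,v2) N1.N2=(suspect,v1) | N2.N0=(alive,v1) N2.N1=(dead,v2) N2.N2=(suspect,v1)
Op 11: gossip N2<->N1 -> N2.N0=(alive,v1) N2.N1=(dead,v2) N2.N2=(suspect,v1) | N1.N0=(dead,v1) N1.N1=(dead,v2) N1.N2=(suspect,v1)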